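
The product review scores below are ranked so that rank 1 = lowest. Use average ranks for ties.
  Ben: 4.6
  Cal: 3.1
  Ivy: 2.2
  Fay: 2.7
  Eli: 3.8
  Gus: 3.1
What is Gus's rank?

3.5

Sorted (ascending): 2.2, 2.7, 3.1, 3.1, 3.8, 4.6
The 2 values of 3.1 occupy positions 3–4 → average rank (3+4)/2 = 3.5.
Gus has value 3.1 → rank 3.5.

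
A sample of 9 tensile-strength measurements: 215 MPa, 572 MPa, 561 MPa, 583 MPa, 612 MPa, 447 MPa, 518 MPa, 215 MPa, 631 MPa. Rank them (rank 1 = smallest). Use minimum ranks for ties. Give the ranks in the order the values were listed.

1, 6, 5, 7, 8, 3, 4, 1, 9

Sorted (ascending): 215, 215, 447, 518, 561, 572, 583, 612, 631
The 2 values of 215 occupy positions 1–2 → each gets rank 1.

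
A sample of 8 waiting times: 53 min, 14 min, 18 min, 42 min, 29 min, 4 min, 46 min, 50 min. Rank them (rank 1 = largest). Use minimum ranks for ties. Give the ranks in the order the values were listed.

1, 7, 6, 4, 5, 8, 3, 2

Sorted (descending): 53, 50, 46, 42, 29, 18, 14, 4
No ties — each value takes its position as its rank.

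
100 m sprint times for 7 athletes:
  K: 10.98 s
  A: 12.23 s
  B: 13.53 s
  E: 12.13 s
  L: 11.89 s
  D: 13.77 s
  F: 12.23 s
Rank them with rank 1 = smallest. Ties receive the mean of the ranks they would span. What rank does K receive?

1

Sorted (ascending): 10.98, 11.89, 12.13, 12.23, 12.23, 13.53, 13.77
The 2 values of 12.23 occupy positions 4–5 → average rank (4+5)/2 = 4.5.
K has value 10.98 s → rank 1.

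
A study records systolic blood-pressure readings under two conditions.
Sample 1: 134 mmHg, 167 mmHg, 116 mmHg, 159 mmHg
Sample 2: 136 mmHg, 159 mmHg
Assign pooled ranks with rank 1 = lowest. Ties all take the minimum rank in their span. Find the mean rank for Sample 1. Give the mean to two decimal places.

3.25

Sorted (ascending): 116, 134, 136, 159, 159, 167
The 2 values of 159 occupy positions 4–5 → each gets rank 4.
Sample 1 values → pooled ranks: 134→2, 167→6, 116→1, 159→4
Mean rank = (2 + 6 + 1 + 4) / 4 = 3.25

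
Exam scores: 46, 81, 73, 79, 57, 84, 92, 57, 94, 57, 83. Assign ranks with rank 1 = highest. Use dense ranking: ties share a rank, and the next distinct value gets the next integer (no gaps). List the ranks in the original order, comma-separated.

Sorted (descending): 94, 92, 84, 83, 81, 79, 73, 57, 57, 57, 46
The 3 values of 57 share dense rank 8.
Remaining distinct values take the next consecutive integers.

9, 5, 7, 6, 8, 3, 2, 8, 1, 8, 4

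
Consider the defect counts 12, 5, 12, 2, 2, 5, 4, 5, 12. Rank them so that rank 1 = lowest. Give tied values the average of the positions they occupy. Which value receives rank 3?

Sorted (ascending): 2, 2, 4, 5, 5, 5, 12, 12, 12
The 2 values of 2 occupy positions 1–2 → average rank (1+2)/2 = 1.5.
The 3 values of 5 occupy positions 4–6 → average rank 5.
The 3 values of 12 occupy positions 7–9 → average rank 8.
Rank 3 → value 4.

4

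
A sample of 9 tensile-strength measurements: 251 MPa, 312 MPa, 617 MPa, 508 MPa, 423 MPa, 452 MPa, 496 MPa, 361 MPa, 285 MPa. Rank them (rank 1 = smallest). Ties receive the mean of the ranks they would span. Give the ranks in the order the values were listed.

1, 3, 9, 8, 5, 6, 7, 4, 2

Sorted (ascending): 251, 285, 312, 361, 423, 452, 496, 508, 617
No ties — each value takes its position as its rank.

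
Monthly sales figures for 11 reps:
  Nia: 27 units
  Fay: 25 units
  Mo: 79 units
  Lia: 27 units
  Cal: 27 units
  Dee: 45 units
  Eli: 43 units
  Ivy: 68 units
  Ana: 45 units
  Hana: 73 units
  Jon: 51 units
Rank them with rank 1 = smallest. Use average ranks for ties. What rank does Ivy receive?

Sorted (ascending): 25, 27, 27, 27, 43, 45, 45, 51, 68, 73, 79
The 3 values of 27 occupy positions 2–4 → average rank 3.
The 2 values of 45 occupy positions 6–7 → average rank (6+7)/2 = 6.5.
Ivy has value 68 units → rank 9.

9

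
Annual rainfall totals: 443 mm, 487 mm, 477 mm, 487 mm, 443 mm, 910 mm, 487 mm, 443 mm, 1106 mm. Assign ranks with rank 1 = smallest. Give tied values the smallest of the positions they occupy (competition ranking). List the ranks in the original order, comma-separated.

Sorted (ascending): 443, 443, 443, 477, 487, 487, 487, 910, 1106
The 3 values of 443 occupy positions 1–3 → each gets rank 1.
The 3 values of 487 occupy positions 5–7 → each gets rank 5.

1, 5, 4, 5, 1, 8, 5, 1, 9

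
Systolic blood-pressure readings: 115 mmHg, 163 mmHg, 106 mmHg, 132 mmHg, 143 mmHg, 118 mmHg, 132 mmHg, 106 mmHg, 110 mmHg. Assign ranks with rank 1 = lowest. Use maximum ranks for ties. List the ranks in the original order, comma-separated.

Sorted (ascending): 106, 106, 110, 115, 118, 132, 132, 143, 163
The 2 values of 106 occupy positions 1–2 → each gets rank 2.
The 2 values of 132 occupy positions 6–7 → each gets rank 7.

4, 9, 2, 7, 8, 5, 7, 2, 3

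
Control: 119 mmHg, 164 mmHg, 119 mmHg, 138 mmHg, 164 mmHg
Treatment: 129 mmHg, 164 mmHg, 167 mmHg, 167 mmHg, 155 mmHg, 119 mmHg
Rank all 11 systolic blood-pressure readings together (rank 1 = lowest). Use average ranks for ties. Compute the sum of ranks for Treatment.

Sorted (ascending): 119, 119, 119, 129, 138, 155, 164, 164, 164, 167, 167
The 3 values of 119 occupy positions 1–3 → average rank 2.
The 3 values of 164 occupy positions 7–9 → average rank 8.
The 2 values of 167 occupy positions 10–11 → average rank (10+11)/2 = 10.5.
Treatment values → pooled ranks: 129→4, 164→8, 167→10.5, 167→10.5, 155→6, 119→2
Rank sum = 4 + 8 + 10.5 + 10.5 + 6 + 2 = 41

41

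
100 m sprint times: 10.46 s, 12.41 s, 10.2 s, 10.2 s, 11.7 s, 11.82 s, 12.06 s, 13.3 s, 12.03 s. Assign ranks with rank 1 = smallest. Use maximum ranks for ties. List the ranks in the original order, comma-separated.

Sorted (ascending): 10.2, 10.2, 10.46, 11.7, 11.82, 12.03, 12.06, 12.41, 13.3
The 2 values of 10.2 occupy positions 1–2 → each gets rank 2.

3, 8, 2, 2, 4, 5, 7, 9, 6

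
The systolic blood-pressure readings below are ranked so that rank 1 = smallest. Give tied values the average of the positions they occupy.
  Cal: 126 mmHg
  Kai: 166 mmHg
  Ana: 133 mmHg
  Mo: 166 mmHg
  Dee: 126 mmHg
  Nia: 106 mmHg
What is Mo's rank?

5.5

Sorted (ascending): 106, 126, 126, 133, 166, 166
The 2 values of 126 occupy positions 2–3 → average rank (2+3)/2 = 2.5.
The 2 values of 166 occupy positions 5–6 → average rank (5+6)/2 = 5.5.
Mo has value 166 mmHg → rank 5.5.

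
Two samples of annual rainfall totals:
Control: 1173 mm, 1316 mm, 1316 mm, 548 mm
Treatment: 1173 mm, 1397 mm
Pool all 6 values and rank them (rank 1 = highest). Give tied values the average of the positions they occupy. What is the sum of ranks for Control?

15.5

Sorted (descending): 1397, 1316, 1316, 1173, 1173, 548
The 2 values of 1316 occupy positions 2–3 → average rank (2+3)/2 = 2.5.
The 2 values of 1173 occupy positions 4–5 → average rank (4+5)/2 = 4.5.
Control values → pooled ranks: 1173→4.5, 1316→2.5, 1316→2.5, 548→6
Rank sum = 4.5 + 2.5 + 2.5 + 6 = 15.5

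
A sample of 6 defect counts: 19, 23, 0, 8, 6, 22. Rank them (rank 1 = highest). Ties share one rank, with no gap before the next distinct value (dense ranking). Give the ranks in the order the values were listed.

Sorted (descending): 23, 22, 19, 8, 6, 0
No ties — each value takes its position as its rank.

3, 1, 6, 4, 5, 2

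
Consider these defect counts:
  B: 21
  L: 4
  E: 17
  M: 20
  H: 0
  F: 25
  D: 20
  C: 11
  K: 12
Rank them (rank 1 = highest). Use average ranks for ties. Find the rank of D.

3.5

Sorted (descending): 25, 21, 20, 20, 17, 12, 11, 4, 0
The 2 values of 20 occupy positions 3–4 → average rank (3+4)/2 = 3.5.
D has value 20 → rank 3.5.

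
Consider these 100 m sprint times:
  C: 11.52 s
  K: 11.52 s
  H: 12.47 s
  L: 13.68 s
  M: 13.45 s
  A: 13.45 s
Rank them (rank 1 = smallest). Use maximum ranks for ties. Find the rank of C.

Sorted (ascending): 11.52, 11.52, 12.47, 13.45, 13.45, 13.68
The 2 values of 11.52 occupy positions 1–2 → each gets rank 2.
The 2 values of 13.45 occupy positions 4–5 → each gets rank 5.
C has value 11.52 s → rank 2.

2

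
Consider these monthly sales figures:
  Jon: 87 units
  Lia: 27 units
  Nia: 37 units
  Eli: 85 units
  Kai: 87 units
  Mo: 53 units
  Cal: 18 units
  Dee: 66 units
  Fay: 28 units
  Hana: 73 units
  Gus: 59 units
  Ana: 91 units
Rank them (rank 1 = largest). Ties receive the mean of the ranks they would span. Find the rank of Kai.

2.5

Sorted (descending): 91, 87, 87, 85, 73, 66, 59, 53, 37, 28, 27, 18
The 2 values of 87 occupy positions 2–3 → average rank (2+3)/2 = 2.5.
Kai has value 87 units → rank 2.5.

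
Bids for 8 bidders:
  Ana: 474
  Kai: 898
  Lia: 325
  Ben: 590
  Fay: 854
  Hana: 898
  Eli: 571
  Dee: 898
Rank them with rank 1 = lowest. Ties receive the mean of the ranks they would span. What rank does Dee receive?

7

Sorted (ascending): 325, 474, 571, 590, 854, 898, 898, 898
The 3 values of 898 occupy positions 6–8 → average rank 7.
Dee has value 898 → rank 7.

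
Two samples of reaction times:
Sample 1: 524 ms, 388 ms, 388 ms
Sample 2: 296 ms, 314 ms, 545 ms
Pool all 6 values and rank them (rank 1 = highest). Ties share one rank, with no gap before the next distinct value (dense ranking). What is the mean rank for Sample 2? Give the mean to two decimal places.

Sorted (descending): 545, 524, 388, 388, 314, 296
The 2 values of 388 share dense rank 3.
Remaining distinct values take the next consecutive integers.
Sample 2 values → pooled ranks: 296→5, 314→4, 545→1
Mean rank = (5 + 4 + 1) / 3 = 3.33

3.33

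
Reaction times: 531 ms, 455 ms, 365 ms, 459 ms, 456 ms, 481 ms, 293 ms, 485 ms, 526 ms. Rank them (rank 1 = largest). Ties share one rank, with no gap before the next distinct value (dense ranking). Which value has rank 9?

Sorted (descending): 531, 526, 485, 481, 459, 456, 455, 365, 293
No ties — each value takes its position as its rank.
Rank 9 → value 293.

293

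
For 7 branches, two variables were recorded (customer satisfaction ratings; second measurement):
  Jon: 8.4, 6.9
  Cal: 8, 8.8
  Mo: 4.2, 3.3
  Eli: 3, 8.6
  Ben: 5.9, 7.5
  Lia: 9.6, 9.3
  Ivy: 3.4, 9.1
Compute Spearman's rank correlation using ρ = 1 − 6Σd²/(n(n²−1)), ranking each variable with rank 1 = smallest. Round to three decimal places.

0.179

Ranks of variable 1: 6, 5, 3, 1, 4, 7, 2
Ranks of variable 2: 2, 5, 1, 4, 3, 7, 6
d = r₁ − r₂: 4, 0, 2, -3, 1, 0, -4
d²: 16, 0, 4, 9, 1, 0, 16; Σd² = 46
ρ = 1 − 6·46/(7·48) = 1 − 276/336 = 0.179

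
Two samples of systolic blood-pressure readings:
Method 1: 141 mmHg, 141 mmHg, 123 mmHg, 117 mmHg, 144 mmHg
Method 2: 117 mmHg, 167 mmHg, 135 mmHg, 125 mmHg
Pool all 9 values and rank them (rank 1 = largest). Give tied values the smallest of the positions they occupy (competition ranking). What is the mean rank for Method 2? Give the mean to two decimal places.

Sorted (descending): 167, 144, 141, 141, 135, 125, 123, 117, 117
The 2 values of 141 occupy positions 3–4 → each gets rank 3.
The 2 values of 117 occupy positions 8–9 → each gets rank 8.
Method 2 values → pooled ranks: 117→8, 167→1, 135→5, 125→6
Mean rank = (8 + 1 + 5 + 6) / 4 = 5.00

5.00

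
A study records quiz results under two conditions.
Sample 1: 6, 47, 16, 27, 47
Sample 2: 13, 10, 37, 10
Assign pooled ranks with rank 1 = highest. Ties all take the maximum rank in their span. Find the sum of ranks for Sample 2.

25

Sorted (descending): 47, 47, 37, 27, 16, 13, 10, 10, 6
The 2 values of 47 occupy positions 1–2 → each gets rank 2.
The 2 values of 10 occupy positions 7–8 → each gets rank 8.
Sample 2 values → pooled ranks: 13→6, 10→8, 37→3, 10→8
Rank sum = 6 + 8 + 3 + 8 = 25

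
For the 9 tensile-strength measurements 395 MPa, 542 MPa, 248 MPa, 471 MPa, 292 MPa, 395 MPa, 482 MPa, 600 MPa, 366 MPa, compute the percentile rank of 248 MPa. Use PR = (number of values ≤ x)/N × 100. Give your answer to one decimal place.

11.1

N = 9.
Strictly below 248: 0. Equal to 248: 1.
PR = 1/9 × 100 = 11.1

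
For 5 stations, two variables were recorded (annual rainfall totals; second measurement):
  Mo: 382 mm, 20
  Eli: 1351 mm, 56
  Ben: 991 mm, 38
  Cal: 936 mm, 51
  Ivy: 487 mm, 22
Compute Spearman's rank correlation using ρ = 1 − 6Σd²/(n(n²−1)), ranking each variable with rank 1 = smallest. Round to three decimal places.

Ranks of variable 1: 1, 5, 4, 3, 2
Ranks of variable 2: 1, 5, 3, 4, 2
d = r₁ − r₂: 0, 0, 1, -1, 0
d²: 0, 0, 1, 1, 0; Σd² = 2
ρ = 1 − 6·2/(5·24) = 1 − 12/120 = 0.900

0.900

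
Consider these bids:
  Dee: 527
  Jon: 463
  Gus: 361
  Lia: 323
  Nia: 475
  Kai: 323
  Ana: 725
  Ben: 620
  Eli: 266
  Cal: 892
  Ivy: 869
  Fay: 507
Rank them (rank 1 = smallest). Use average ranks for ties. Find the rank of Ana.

10

Sorted (ascending): 266, 323, 323, 361, 463, 475, 507, 527, 620, 725, 869, 892
The 2 values of 323 occupy positions 2–3 → average rank (2+3)/2 = 2.5.
Ana has value 725 → rank 10.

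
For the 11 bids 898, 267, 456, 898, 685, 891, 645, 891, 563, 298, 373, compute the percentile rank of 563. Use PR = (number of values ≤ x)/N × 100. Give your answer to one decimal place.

N = 11.
Strictly below 563: 4. Equal to 563: 1.
PR = 5/11 × 100 = 45.5

45.5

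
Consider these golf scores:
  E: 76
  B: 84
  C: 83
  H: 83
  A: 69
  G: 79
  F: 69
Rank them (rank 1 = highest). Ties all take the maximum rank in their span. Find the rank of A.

Sorted (descending): 84, 83, 83, 79, 76, 69, 69
The 2 values of 83 occupy positions 2–3 → each gets rank 3.
The 2 values of 69 occupy positions 6–7 → each gets rank 7.
A has value 69 → rank 7.

7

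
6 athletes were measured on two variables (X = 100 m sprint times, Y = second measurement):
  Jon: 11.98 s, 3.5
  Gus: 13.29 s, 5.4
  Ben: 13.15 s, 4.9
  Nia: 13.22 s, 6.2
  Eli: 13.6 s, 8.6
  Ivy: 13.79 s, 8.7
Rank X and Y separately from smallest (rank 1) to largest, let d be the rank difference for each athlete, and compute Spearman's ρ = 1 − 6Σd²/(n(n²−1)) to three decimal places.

Ranks of variable 1: 1, 4, 2, 3, 5, 6
Ranks of variable 2: 1, 3, 2, 4, 5, 6
d = r₁ − r₂: 0, 1, 0, -1, 0, 0
d²: 0, 1, 0, 1, 0, 0; Σd² = 2
ρ = 1 − 6·2/(6·35) = 1 − 12/210 = 0.943

0.943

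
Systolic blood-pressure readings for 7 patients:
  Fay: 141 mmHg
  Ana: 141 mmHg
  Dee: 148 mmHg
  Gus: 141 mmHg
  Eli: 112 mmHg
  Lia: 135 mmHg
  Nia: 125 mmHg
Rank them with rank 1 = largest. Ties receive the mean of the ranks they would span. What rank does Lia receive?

Sorted (descending): 148, 141, 141, 141, 135, 125, 112
The 3 values of 141 occupy positions 2–4 → average rank 3.
Lia has value 135 mmHg → rank 5.

5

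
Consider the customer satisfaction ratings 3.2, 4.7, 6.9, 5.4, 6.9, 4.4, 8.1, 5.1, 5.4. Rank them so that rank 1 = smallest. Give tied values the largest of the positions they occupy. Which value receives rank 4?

Sorted (ascending): 3.2, 4.4, 4.7, 5.1, 5.4, 5.4, 6.9, 6.9, 8.1
The 2 values of 5.4 occupy positions 5–6 → each gets rank 6.
The 2 values of 6.9 occupy positions 7–8 → each gets rank 8.
Rank 4 → value 5.1.

5.1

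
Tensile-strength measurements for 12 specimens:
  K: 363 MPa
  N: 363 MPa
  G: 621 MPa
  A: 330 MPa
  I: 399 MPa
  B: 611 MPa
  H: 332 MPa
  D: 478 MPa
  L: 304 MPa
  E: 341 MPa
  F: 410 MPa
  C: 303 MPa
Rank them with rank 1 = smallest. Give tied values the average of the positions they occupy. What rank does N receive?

6.5

Sorted (ascending): 303, 304, 330, 332, 341, 363, 363, 399, 410, 478, 611, 621
The 2 values of 363 occupy positions 6–7 → average rank (6+7)/2 = 6.5.
N has value 363 MPa → rank 6.5.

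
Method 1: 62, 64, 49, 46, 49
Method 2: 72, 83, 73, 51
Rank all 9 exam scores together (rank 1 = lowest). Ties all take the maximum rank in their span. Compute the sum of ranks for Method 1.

18

Sorted (ascending): 46, 49, 49, 51, 62, 64, 72, 73, 83
The 2 values of 49 occupy positions 2–3 → each gets rank 3.
Method 1 values → pooled ranks: 62→5, 64→6, 49→3, 46→1, 49→3
Rank sum = 5 + 6 + 3 + 1 + 3 = 18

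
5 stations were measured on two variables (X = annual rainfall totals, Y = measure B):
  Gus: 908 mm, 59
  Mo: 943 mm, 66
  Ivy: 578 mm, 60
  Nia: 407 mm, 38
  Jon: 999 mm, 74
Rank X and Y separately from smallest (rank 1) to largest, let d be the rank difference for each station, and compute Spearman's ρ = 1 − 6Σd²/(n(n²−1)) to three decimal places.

0.900

Ranks of variable 1: 3, 4, 2, 1, 5
Ranks of variable 2: 2, 4, 3, 1, 5
d = r₁ − r₂: 1, 0, -1, 0, 0
d²: 1, 0, 1, 0, 0; Σd² = 2
ρ = 1 − 6·2/(5·24) = 1 − 12/120 = 0.900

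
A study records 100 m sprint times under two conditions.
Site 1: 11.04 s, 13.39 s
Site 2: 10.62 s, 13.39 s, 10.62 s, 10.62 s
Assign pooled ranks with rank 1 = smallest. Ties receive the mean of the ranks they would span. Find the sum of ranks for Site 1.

Sorted (ascending): 10.62, 10.62, 10.62, 11.04, 13.39, 13.39
The 3 values of 10.62 occupy positions 1–3 → average rank 2.
The 2 values of 13.39 occupy positions 5–6 → average rank (5+6)/2 = 5.5.
Site 1 values → pooled ranks: 11.04→4, 13.39→5.5
Rank sum = 4 + 5.5 = 9.5

9.5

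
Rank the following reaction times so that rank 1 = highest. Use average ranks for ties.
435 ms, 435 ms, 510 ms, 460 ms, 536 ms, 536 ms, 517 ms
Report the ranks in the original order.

Sorted (descending): 536, 536, 517, 510, 460, 435, 435
The 2 values of 536 occupy positions 1–2 → average rank (1+2)/2 = 1.5.
The 2 values of 435 occupy positions 6–7 → average rank (6+7)/2 = 6.5.

6.5, 6.5, 4, 5, 1.5, 1.5, 3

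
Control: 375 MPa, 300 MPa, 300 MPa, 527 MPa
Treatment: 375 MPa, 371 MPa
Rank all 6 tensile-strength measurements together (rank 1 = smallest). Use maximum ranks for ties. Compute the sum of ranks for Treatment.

8

Sorted (ascending): 300, 300, 371, 375, 375, 527
The 2 values of 300 occupy positions 1–2 → each gets rank 2.
The 2 values of 375 occupy positions 4–5 → each gets rank 5.
Treatment values → pooled ranks: 375→5, 371→3
Rank sum = 5 + 3 = 8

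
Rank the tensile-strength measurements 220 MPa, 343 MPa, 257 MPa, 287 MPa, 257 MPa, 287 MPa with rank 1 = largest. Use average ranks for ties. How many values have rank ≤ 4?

3

Sorted (descending): 343, 287, 287, 257, 257, 220
The 2 values of 287 occupy positions 2–3 → average rank (2+3)/2 = 2.5.
The 2 values of 257 occupy positions 4–5 → average rank (4+5)/2 = 4.5.
Ranks ≤ 4: {1, 2.5, 2.5} → 3 values.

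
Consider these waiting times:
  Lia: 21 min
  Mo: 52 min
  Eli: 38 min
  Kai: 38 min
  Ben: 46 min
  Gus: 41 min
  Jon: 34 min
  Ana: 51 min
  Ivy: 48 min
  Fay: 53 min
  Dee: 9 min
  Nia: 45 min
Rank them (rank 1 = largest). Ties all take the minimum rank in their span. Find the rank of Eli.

Sorted (descending): 53, 52, 51, 48, 46, 45, 41, 38, 38, 34, 21, 9
The 2 values of 38 occupy positions 8–9 → each gets rank 8.
Eli has value 38 min → rank 8.

8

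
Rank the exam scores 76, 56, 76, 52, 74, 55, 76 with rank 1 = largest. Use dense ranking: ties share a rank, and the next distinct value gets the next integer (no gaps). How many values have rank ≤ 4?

6

Sorted (descending): 76, 76, 76, 74, 56, 55, 52
The 3 values of 76 share dense rank 1.
Remaining distinct values take the next consecutive integers.
Ranks ≤ 4: {1, 1, 1, 2, 3, 4} → 6 values.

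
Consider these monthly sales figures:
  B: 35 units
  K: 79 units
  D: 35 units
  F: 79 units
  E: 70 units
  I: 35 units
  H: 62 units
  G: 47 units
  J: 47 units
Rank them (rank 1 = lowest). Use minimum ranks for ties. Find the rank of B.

1

Sorted (ascending): 35, 35, 35, 47, 47, 62, 70, 79, 79
The 3 values of 35 occupy positions 1–3 → each gets rank 1.
The 2 values of 47 occupy positions 4–5 → each gets rank 4.
The 2 values of 79 occupy positions 8–9 → each gets rank 8.
B has value 35 units → rank 1.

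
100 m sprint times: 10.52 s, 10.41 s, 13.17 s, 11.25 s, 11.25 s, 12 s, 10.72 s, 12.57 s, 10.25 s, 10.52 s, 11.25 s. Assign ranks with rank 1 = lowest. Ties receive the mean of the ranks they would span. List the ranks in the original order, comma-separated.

3.5, 2, 11, 7, 7, 9, 5, 10, 1, 3.5, 7

Sorted (ascending): 10.25, 10.41, 10.52, 10.52, 10.72, 11.25, 11.25, 11.25, 12, 12.57, 13.17
The 2 values of 10.52 occupy positions 3–4 → average rank (3+4)/2 = 3.5.
The 3 values of 11.25 occupy positions 6–8 → average rank 7.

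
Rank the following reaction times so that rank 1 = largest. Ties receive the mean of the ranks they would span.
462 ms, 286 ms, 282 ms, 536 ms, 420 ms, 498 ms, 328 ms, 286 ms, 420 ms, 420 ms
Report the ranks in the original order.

Sorted (descending): 536, 498, 462, 420, 420, 420, 328, 286, 286, 282
The 3 values of 420 occupy positions 4–6 → average rank 5.
The 2 values of 286 occupy positions 8–9 → average rank (8+9)/2 = 8.5.

3, 8.5, 10, 1, 5, 2, 7, 8.5, 5, 5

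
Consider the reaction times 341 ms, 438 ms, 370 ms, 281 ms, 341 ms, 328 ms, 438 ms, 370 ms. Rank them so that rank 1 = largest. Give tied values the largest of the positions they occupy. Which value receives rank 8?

Sorted (descending): 438, 438, 370, 370, 341, 341, 328, 281
The 2 values of 438 occupy positions 1–2 → each gets rank 2.
The 2 values of 370 occupy positions 3–4 → each gets rank 4.
The 2 values of 341 occupy positions 5–6 → each gets rank 6.
Rank 8 → value 281.

281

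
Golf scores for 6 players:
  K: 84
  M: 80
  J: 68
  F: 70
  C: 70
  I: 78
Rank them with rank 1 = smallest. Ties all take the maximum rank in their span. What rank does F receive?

Sorted (ascending): 68, 70, 70, 78, 80, 84
The 2 values of 70 occupy positions 2–3 → each gets rank 3.
F has value 70 → rank 3.

3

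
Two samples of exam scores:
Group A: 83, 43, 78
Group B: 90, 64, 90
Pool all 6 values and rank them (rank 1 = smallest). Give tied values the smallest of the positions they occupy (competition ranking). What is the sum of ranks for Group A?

Sorted (ascending): 43, 64, 78, 83, 90, 90
The 2 values of 90 occupy positions 5–6 → each gets rank 5.
Group A values → pooled ranks: 83→4, 43→1, 78→3
Rank sum = 4 + 1 + 3 = 8

8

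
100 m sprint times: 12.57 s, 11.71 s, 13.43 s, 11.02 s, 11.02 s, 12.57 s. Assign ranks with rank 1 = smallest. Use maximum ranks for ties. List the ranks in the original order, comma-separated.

5, 3, 6, 2, 2, 5

Sorted (ascending): 11.02, 11.02, 11.71, 12.57, 12.57, 13.43
The 2 values of 11.02 occupy positions 1–2 → each gets rank 2.
The 2 values of 12.57 occupy positions 4–5 → each gets rank 5.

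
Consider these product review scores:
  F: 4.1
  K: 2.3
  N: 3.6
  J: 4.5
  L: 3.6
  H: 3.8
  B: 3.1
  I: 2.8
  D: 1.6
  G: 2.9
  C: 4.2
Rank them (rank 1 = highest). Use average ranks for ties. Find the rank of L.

5.5

Sorted (descending): 4.5, 4.2, 4.1, 3.8, 3.6, 3.6, 3.1, 2.9, 2.8, 2.3, 1.6
The 2 values of 3.6 occupy positions 5–6 → average rank (5+6)/2 = 5.5.
L has value 3.6 → rank 5.5.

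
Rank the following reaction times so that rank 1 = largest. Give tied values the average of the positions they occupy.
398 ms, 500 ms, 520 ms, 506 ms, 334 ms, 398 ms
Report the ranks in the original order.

4.5, 3, 1, 2, 6, 4.5

Sorted (descending): 520, 506, 500, 398, 398, 334
The 2 values of 398 occupy positions 4–5 → average rank (4+5)/2 = 4.5.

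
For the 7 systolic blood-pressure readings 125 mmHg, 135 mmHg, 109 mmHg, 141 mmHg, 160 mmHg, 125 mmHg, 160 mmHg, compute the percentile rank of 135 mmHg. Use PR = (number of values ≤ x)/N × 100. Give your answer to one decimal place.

N = 7.
Strictly below 135: 3. Equal to 135: 1.
PR = 4/7 × 100 = 57.1

57.1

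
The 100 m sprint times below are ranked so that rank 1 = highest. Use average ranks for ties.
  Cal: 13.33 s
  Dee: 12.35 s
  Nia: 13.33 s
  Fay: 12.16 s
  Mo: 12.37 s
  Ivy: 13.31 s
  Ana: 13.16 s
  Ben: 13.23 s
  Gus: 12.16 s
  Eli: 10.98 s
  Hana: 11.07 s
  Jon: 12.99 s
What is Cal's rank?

1.5

Sorted (descending): 13.33, 13.33, 13.31, 13.23, 13.16, 12.99, 12.37, 12.35, 12.16, 12.16, 11.07, 10.98
The 2 values of 13.33 occupy positions 1–2 → average rank (1+2)/2 = 1.5.
The 2 values of 12.16 occupy positions 9–10 → average rank (9+10)/2 = 9.5.
Cal has value 13.33 s → rank 1.5.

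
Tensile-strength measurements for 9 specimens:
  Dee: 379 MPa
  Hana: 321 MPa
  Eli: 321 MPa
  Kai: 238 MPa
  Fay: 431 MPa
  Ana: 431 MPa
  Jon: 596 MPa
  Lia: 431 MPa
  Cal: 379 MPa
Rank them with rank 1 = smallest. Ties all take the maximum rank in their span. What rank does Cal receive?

5

Sorted (ascending): 238, 321, 321, 379, 379, 431, 431, 431, 596
The 2 values of 321 occupy positions 2–3 → each gets rank 3.
The 2 values of 379 occupy positions 4–5 → each gets rank 5.
The 3 values of 431 occupy positions 6–8 → each gets rank 8.
Cal has value 379 MPa → rank 5.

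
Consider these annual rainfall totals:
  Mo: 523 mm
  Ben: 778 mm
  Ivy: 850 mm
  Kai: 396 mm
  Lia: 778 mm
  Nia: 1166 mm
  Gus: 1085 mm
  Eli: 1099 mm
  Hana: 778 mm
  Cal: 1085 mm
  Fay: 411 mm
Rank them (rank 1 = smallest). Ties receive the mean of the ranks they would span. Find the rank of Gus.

Sorted (ascending): 396, 411, 523, 778, 778, 778, 850, 1085, 1085, 1099, 1166
The 3 values of 778 occupy positions 4–6 → average rank 5.
The 2 values of 1085 occupy positions 8–9 → average rank (8+9)/2 = 8.5.
Gus has value 1085 mm → rank 8.5.

8.5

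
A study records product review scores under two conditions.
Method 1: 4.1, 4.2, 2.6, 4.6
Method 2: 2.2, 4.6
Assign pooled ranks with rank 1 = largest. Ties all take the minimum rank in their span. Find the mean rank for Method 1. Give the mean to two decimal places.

3.25

Sorted (descending): 4.6, 4.6, 4.2, 4.1, 2.6, 2.2
The 2 values of 4.6 occupy positions 1–2 → each gets rank 1.
Method 1 values → pooled ranks: 4.1→4, 4.2→3, 2.6→5, 4.6→1
Mean rank = (4 + 3 + 5 + 1) / 4 = 3.25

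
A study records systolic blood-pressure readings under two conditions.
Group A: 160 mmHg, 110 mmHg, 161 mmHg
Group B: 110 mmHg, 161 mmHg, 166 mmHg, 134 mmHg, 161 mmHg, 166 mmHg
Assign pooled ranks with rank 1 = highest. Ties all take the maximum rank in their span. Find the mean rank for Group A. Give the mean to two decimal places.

6.67

Sorted (descending): 166, 166, 161, 161, 161, 160, 134, 110, 110
The 2 values of 166 occupy positions 1–2 → each gets rank 2.
The 3 values of 161 occupy positions 3–5 → each gets rank 5.
The 2 values of 110 occupy positions 8–9 → each gets rank 9.
Group A values → pooled ranks: 160→6, 110→9, 161→5
Mean rank = (6 + 9 + 5) / 3 = 6.67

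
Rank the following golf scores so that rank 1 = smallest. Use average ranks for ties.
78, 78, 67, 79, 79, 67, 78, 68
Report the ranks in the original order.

Sorted (ascending): 67, 67, 68, 78, 78, 78, 79, 79
The 2 values of 67 occupy positions 1–2 → average rank (1+2)/2 = 1.5.
The 3 values of 78 occupy positions 4–6 → average rank 5.
The 2 values of 79 occupy positions 7–8 → average rank (7+8)/2 = 7.5.

5, 5, 1.5, 7.5, 7.5, 1.5, 5, 3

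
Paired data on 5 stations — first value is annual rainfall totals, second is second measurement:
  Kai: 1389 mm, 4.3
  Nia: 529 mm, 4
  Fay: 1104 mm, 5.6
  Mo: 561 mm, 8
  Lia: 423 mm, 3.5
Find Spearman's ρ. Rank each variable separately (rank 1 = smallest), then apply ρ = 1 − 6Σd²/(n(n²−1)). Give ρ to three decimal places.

Ranks of variable 1: 5, 2, 4, 3, 1
Ranks of variable 2: 3, 2, 4, 5, 1
d = r₁ − r₂: 2, 0, 0, -2, 0
d²: 4, 0, 0, 4, 0; Σd² = 8
ρ = 1 − 6·8/(5·24) = 1 − 48/120 = 0.600

0.600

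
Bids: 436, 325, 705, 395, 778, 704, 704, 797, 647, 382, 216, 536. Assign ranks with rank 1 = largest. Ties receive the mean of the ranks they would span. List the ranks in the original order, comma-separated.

Sorted (descending): 797, 778, 705, 704, 704, 647, 536, 436, 395, 382, 325, 216
The 2 values of 704 occupy positions 4–5 → average rank (4+5)/2 = 4.5.

8, 11, 3, 9, 2, 4.5, 4.5, 1, 6, 10, 12, 7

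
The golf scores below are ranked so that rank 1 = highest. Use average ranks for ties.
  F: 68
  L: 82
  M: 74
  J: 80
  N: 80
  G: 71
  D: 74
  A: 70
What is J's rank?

2.5

Sorted (descending): 82, 80, 80, 74, 74, 71, 70, 68
The 2 values of 80 occupy positions 2–3 → average rank (2+3)/2 = 2.5.
The 2 values of 74 occupy positions 4–5 → average rank (4+5)/2 = 4.5.
J has value 80 → rank 2.5.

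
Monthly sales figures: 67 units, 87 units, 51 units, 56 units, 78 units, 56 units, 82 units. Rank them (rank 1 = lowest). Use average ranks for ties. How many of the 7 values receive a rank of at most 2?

Sorted (ascending): 51, 56, 56, 67, 78, 82, 87
The 2 values of 56 occupy positions 2–3 → average rank (2+3)/2 = 2.5.
Ranks ≤ 2: {1} → 1 value.

1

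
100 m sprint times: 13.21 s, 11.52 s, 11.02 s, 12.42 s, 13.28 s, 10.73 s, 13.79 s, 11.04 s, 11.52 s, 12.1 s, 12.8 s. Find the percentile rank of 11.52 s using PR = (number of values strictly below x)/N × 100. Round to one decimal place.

N = 11.
Strictly below 11.52: 3. Equal to 11.52: 2.
PR = 3/11 × 100 = 27.3

27.3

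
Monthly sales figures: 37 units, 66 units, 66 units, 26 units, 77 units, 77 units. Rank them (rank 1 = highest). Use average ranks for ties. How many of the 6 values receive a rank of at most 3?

2

Sorted (descending): 77, 77, 66, 66, 37, 26
The 2 values of 77 occupy positions 1–2 → average rank (1+2)/2 = 1.5.
The 2 values of 66 occupy positions 3–4 → average rank (3+4)/2 = 3.5.
Ranks ≤ 3: {1.5, 1.5} → 2 values.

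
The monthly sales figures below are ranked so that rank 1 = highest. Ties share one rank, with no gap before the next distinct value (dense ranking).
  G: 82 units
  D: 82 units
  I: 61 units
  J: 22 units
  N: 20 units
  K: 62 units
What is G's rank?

1

Sorted (descending): 82, 82, 62, 61, 22, 20
The 2 values of 82 share dense rank 1.
Remaining distinct values take the next consecutive integers.
G has value 82 units → rank 1.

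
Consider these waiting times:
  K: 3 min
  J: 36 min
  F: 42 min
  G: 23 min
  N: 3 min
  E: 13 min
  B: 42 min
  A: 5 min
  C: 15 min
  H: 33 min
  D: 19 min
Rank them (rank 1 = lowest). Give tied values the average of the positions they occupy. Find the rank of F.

Sorted (ascending): 3, 3, 5, 13, 15, 19, 23, 33, 36, 42, 42
The 2 values of 3 occupy positions 1–2 → average rank (1+2)/2 = 1.5.
The 2 values of 42 occupy positions 10–11 → average rank (10+11)/2 = 10.5.
F has value 42 min → rank 10.5.

10.5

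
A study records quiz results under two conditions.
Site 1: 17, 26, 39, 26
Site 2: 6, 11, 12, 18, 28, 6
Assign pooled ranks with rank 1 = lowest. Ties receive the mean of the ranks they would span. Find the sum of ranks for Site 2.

25

Sorted (ascending): 6, 6, 11, 12, 17, 18, 26, 26, 28, 39
The 2 values of 6 occupy positions 1–2 → average rank (1+2)/2 = 1.5.
The 2 values of 26 occupy positions 7–8 → average rank (7+8)/2 = 7.5.
Site 2 values → pooled ranks: 6→1.5, 11→3, 12→4, 18→6, 28→9, 6→1.5
Rank sum = 1.5 + 3 + 4 + 6 + 9 + 1.5 = 25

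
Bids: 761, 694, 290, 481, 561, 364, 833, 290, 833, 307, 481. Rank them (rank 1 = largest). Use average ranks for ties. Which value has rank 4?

694

Sorted (descending): 833, 833, 761, 694, 561, 481, 481, 364, 307, 290, 290
The 2 values of 833 occupy positions 1–2 → average rank (1+2)/2 = 1.5.
The 2 values of 481 occupy positions 6–7 → average rank (6+7)/2 = 6.5.
The 2 values of 290 occupy positions 10–11 → average rank (10+11)/2 = 10.5.
Rank 4 → value 694.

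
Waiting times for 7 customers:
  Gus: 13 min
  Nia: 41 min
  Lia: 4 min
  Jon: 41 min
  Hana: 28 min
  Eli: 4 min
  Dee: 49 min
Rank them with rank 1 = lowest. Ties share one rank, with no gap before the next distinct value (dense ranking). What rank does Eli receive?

Sorted (ascending): 4, 4, 13, 28, 41, 41, 49
The 2 values of 4 share dense rank 1.
The 2 values of 41 share dense rank 4.
Remaining distinct values take the next consecutive integers.
Eli has value 4 min → rank 1.

1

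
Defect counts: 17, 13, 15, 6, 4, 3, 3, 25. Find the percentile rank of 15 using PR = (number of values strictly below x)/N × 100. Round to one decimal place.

N = 8.
Strictly below 15: 5. Equal to 15: 1.
PR = 5/8 × 100 = 62.5

62.5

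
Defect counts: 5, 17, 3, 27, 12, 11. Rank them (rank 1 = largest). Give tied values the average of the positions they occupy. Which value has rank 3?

12

Sorted (descending): 27, 17, 12, 11, 5, 3
No ties — each value takes its position as its rank.
Rank 3 → value 12.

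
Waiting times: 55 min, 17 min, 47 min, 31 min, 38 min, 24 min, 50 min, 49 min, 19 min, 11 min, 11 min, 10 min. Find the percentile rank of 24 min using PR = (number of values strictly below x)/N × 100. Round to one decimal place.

41.7

N = 12.
Strictly below 24: 5. Equal to 24: 1.
PR = 5/12 × 100 = 41.7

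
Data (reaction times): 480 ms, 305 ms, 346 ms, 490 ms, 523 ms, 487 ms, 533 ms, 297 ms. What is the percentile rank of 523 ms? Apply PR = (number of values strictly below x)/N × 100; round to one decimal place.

N = 8.
Strictly below 523: 6. Equal to 523: 1.
PR = 6/8 × 100 = 75.0

75.0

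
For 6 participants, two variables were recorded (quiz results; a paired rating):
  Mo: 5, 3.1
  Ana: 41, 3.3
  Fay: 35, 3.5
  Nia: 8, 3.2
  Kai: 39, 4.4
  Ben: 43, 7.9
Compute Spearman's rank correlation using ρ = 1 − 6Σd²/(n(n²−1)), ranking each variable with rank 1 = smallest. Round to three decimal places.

0.829

Ranks of variable 1: 1, 5, 3, 2, 4, 6
Ranks of variable 2: 1, 3, 4, 2, 5, 6
d = r₁ − r₂: 0, 2, -1, 0, -1, 0
d²: 0, 4, 1, 0, 1, 0; Σd² = 6
ρ = 1 − 6·6/(6·35) = 1 − 36/210 = 0.829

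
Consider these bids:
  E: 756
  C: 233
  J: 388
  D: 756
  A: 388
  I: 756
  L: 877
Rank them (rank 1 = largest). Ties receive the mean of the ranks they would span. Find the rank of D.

Sorted (descending): 877, 756, 756, 756, 388, 388, 233
The 3 values of 756 occupy positions 2–4 → average rank 3.
The 2 values of 388 occupy positions 5–6 → average rank (5+6)/2 = 5.5.
D has value 756 → rank 3.

3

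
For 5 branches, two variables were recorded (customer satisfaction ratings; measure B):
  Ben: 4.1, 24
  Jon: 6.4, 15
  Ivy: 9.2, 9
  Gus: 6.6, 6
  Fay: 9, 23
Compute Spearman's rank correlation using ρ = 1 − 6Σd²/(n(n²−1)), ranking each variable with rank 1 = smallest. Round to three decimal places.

-0.500

Ranks of variable 1: 1, 2, 5, 3, 4
Ranks of variable 2: 5, 3, 2, 1, 4
d = r₁ − r₂: -4, -1, 3, 2, 0
d²: 16, 1, 9, 4, 0; Σd² = 30
ρ = 1 − 6·30/(5·24) = 1 − 180/120 = -0.500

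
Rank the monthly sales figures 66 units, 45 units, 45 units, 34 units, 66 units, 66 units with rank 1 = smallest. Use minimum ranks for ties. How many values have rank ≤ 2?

3

Sorted (ascending): 34, 45, 45, 66, 66, 66
The 2 values of 45 occupy positions 2–3 → each gets rank 2.
The 3 values of 66 occupy positions 4–6 → each gets rank 4.
Ranks ≤ 2: {1, 2, 2} → 3 values.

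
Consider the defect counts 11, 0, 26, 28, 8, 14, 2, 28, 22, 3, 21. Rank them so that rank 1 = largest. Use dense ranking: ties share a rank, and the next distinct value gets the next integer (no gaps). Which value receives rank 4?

Sorted (descending): 28, 28, 26, 22, 21, 14, 11, 8, 3, 2, 0
The 2 values of 28 share dense rank 1.
Remaining distinct values take the next consecutive integers.
Rank 4 → value 21.

21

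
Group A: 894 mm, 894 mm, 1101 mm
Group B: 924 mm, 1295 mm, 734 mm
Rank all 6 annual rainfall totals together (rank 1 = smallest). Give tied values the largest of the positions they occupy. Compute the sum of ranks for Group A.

11

Sorted (ascending): 734, 894, 894, 924, 1101, 1295
The 2 values of 894 occupy positions 2–3 → each gets rank 3.
Group A values → pooled ranks: 894→3, 894→3, 1101→5
Rank sum = 3 + 3 + 5 = 11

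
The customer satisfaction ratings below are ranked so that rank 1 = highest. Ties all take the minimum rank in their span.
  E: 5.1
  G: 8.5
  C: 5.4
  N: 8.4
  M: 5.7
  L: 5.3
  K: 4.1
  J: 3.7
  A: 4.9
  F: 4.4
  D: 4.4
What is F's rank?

Sorted (descending): 8.5, 8.4, 5.7, 5.4, 5.3, 5.1, 4.9, 4.4, 4.4, 4.1, 3.7
The 2 values of 4.4 occupy positions 8–9 → each gets rank 8.
F has value 4.4 → rank 8.

8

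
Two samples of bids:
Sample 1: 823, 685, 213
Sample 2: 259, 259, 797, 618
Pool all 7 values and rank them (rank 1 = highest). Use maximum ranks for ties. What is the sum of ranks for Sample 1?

Sorted (descending): 823, 797, 685, 618, 259, 259, 213
The 2 values of 259 occupy positions 5–6 → each gets rank 6.
Sample 1 values → pooled ranks: 823→1, 685→3, 213→7
Rank sum = 1 + 3 + 7 = 11

11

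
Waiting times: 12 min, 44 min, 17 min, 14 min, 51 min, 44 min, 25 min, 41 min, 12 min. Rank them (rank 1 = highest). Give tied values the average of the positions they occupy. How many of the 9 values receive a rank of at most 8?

Sorted (descending): 51, 44, 44, 41, 25, 17, 14, 12, 12
The 2 values of 44 occupy positions 2–3 → average rank (2+3)/2 = 2.5.
The 2 values of 12 occupy positions 8–9 → average rank (8+9)/2 = 8.5.
Ranks ≤ 8: {1, 2.5, 2.5, 4, 5, 6, 7} → 7 values.

7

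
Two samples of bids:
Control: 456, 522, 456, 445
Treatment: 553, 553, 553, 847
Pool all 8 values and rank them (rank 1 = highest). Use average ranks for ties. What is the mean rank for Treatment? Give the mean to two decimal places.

2.50

Sorted (descending): 847, 553, 553, 553, 522, 456, 456, 445
The 3 values of 553 occupy positions 2–4 → average rank 3.
The 2 values of 456 occupy positions 6–7 → average rank (6+7)/2 = 6.5.
Treatment values → pooled ranks: 553→3, 553→3, 553→3, 847→1
Mean rank = (3 + 3 + 3 + 1) / 4 = 2.50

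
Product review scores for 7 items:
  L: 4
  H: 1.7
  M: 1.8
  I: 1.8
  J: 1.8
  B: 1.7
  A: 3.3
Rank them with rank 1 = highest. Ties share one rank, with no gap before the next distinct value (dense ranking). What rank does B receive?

Sorted (descending): 4, 3.3, 1.8, 1.8, 1.8, 1.7, 1.7
The 3 values of 1.8 share dense rank 3.
The 2 values of 1.7 share dense rank 4.
Remaining distinct values take the next consecutive integers.
B has value 1.7 → rank 4.

4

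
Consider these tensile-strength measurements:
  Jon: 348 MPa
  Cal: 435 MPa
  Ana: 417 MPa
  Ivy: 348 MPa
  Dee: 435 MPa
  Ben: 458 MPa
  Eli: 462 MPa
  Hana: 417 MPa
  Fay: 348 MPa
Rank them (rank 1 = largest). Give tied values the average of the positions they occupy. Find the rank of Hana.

5.5

Sorted (descending): 462, 458, 435, 435, 417, 417, 348, 348, 348
The 2 values of 435 occupy positions 3–4 → average rank (3+4)/2 = 3.5.
The 2 values of 417 occupy positions 5–6 → average rank (5+6)/2 = 5.5.
The 3 values of 348 occupy positions 7–9 → average rank 8.
Hana has value 417 MPa → rank 5.5.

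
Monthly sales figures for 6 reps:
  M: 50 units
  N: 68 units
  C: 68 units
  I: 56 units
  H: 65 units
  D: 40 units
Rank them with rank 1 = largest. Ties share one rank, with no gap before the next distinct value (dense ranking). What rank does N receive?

Sorted (descending): 68, 68, 65, 56, 50, 40
The 2 values of 68 share dense rank 1.
Remaining distinct values take the next consecutive integers.
N has value 68 units → rank 1.

1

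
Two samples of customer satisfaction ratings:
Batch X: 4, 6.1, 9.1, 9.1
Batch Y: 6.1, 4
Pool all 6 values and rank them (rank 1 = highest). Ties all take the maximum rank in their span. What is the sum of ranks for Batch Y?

10

Sorted (descending): 9.1, 9.1, 6.1, 6.1, 4, 4
The 2 values of 9.1 occupy positions 1–2 → each gets rank 2.
The 2 values of 6.1 occupy positions 3–4 → each gets rank 4.
The 2 values of 4 occupy positions 5–6 → each gets rank 6.
Batch Y values → pooled ranks: 6.1→4, 4→6
Rank sum = 4 + 6 = 10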